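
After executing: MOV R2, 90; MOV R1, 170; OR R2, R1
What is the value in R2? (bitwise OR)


Register state trace:
  MOV R2, 90  → R2 = 90 (0b01011010)
  MOV R1, 170  → R1 = 170 (0b10101010)
  OR R2, R1   → R2 = 90 OR 170 = 250 (0b11111010)
Final: R2 = 250

250


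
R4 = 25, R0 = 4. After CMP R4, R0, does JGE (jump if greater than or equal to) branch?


Trace:
  R4 = 25, R0 = 4
  CMP R4, R0  → compares 25 vs 4
  JGE checks: is 25 greater than or equal to 4?
  25 > 4, so condition is true
Branch taken: Yes

Yes


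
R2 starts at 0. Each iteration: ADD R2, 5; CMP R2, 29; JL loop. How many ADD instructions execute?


Loop trace (R2 starts at 0, target 29, step 5):
  ADD #1: R2 = 0 + 5 = 5  → 5 < 29, loop
  ADD #2: R2 = 5 + 5 = 10  → 10 < 29, loop
  ADD #3: R2 = 10 + 5 = 15  → 15 < 29, loop
  ADD #4: R2 = 15 + 5 = 20  → 20 < 29, loop
  ADD #5: R2 = 20 + 5 = 25  → 25 < 29, loop
  ADD #6: R2 = 25 + 5 = 30  → 30 >= 29, exit
Total ADD instructions: 6

6


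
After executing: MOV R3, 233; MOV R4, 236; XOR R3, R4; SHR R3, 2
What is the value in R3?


Register state trace:
  MOV R3, 233  → R3 = 233 (0b11101001)
  MOV R4, 236  → R4 = 236 (0b11101100)
  XOR R3, R4  → R3 = 233 XOR 236 = 5 (0b00000101)
  SHR R3, 2  → R3 = 5 >> 2 = 1
Final: R3 = 1

1


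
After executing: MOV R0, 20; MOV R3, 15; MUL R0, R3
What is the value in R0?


Register state trace:
  MOV R0, 20  → R0 = 20
  MOV R3, 15  → R3 = 15
  MUL R0, R3  → R0 = 20 * 15 = 300
Final: R0 = 300

300


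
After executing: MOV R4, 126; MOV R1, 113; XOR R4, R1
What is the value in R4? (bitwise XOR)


Register state trace:
  MOV R4, 126  → R4 = 126 (0b01111110)
  MOV R1, 113  → R1 = 113 (0b01110001)
  XOR R4, R1  → R4 = 126 XOR 113 = 15 (0b00001111)
Final: R4 = 15

15


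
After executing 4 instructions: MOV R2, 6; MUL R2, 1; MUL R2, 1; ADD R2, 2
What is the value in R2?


Register state trace:
  MOV R2, 6  → R2 = 6
  MUL R2, 1  → R2 = 6 * 1 = 6
  MUL R2, 1  → R2 = 6 * 1 = 6
  ADD R2, 2  → R2 = 6 + 2 = 8
Final: R2 = 8

8


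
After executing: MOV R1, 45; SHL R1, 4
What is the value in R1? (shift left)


Register state trace:
  MOV R1, 45  → R1 = 45
  SHL R1, 4  → R1 = 45 << 4 = 45 * 2^4 = 720
Final: R1 = 720

720


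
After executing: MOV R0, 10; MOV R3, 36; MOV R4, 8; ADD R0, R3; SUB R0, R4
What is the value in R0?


Register state trace:
  MOV R0, 10  → R0 = 10
  MOV R3, 36  → R3 = 36
  MOV R4, 8  → R4 = 8
  ADD R0, R3  → R0 = 10 + 36 = 46
  SUB R0, R4  → R0 = 46 - 8 = 38
Final: R0 = 38

38


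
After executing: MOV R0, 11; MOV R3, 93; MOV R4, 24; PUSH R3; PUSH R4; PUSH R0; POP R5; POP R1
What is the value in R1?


Stack trace (top is rightmost):
  MOV R0, 11  → R0 = 11
  MOV R3, 93  → R3 = 93
  MOV R4, 24  → R4 = 24
  PUSH R3  → stack: [93]
  PUSH R4  → stack: [93, 24]
  PUSH R0  → stack: [93, 24, 11]
  POP R5  → R5 = 11, stack: [93, 24]
  POP R1  → R1 = 24, stack: [93]
Final: R1 = 24

24


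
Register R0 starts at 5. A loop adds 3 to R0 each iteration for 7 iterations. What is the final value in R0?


Starting value: R0 = 5
  Iter 1: R0 = 5 + 3 = 8
  Iter 2: R0 = 8 + 3 = 11
  Iter 3: R0 = 11 + 3 = 14
  Iter 4: R0 = 14 + 3 = 17
  Iter 5: R0 = 17 + 3 = 20
  Iter 6: R0 = 20 + 3 = 23
  Iter 7: R0 = 23 + 3 = 26
Final: R0 = 26

26


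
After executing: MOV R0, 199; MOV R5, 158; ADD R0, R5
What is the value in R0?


Register state trace:
  MOV R0, 199  → R0 = 199
  MOV R5, 158  → R5 = 158
  ADD R0, R5  → R0 = 199 + 158 = 357
Final: R0 = 357

357


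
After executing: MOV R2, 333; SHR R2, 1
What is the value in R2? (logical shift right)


Register state trace:
  MOV R2, 333  → R2 = 333
  SHR R2, 1  → R2 = 333 >> 1 = 333 // 2^1 = 166
Final: R2 = 166

166


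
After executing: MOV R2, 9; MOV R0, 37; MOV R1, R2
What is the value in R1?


Register state trace:
  MOV R2, 9  → R2 = 9
  MOV R0, 37  → R0 = 37
  MOV R1, R2  → R1 = 9
Final: R1 = 9

9


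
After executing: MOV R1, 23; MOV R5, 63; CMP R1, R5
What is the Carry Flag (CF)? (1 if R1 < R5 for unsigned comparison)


Register state trace:
  MOV R1, 23  → R1 = 23
  MOV R5, 63  → R5 = 63
  CMP R1, R5  → unsigned 23 - 63: borrow occurs
  23 < 63, so CF = 1
CF = 1

1


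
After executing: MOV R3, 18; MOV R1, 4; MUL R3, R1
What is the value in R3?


Register state trace:
  MOV R3, 18  → R3 = 18
  MOV R1, 4  → R1 = 4
  MUL R3, R1  → R3 = 18 * 4 = 72
Final: R3 = 72

72


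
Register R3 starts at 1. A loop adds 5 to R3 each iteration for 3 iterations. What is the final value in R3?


Starting value: R3 = 1
  Iter 1: R3 = 1 + 5 = 6
  Iter 2: R3 = 6 + 5 = 11
  Iter 3: R3 = 11 + 5 = 16
Final: R3 = 16

16


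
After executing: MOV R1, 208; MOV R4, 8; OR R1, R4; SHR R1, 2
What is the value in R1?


Register state trace:
  MOV R1, 208  → R1 = 208 (0b11010000)
  MOV R4, 8  → R4 = 8 (0b00001000)
  OR R1, R4  → R1 = 208 OR 8 = 216 (0b11011000)
  SHR R1, 2  → R1 = 216 >> 2 = 54
Final: R1 = 54

54


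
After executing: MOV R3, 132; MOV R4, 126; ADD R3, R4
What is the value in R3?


Register state trace:
  MOV R3, 132  → R3 = 132
  MOV R4, 126  → R4 = 126
  ADD R3, R4  → R3 = 132 + 126 = 258
Final: R3 = 258

258


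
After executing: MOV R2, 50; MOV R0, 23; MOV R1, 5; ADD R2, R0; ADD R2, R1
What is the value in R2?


Register state trace:
  MOV R2, 50  → R2 = 50
  MOV R0, 23  → R0 = 23
  MOV R1, 5  → R1 = 5
  ADD R2, R0  → R2 = 50 + 23 = 73
  ADD R2, R1  → R2 = 73 + 5 = 78
Final: R2 = 78

78


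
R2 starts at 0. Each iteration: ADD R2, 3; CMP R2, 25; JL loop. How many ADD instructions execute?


Loop trace (R2 starts at 0, target 25, step 3):
  ADD #1: R2 = 0 + 3 = 3  → 3 < 25, loop
  ADD #2: R2 = 3 + 3 = 6  → 6 < 25, loop
  ADD #3: R2 = 6 + 3 = 9  → 9 < 25, loop
  ADD #4: R2 = 9 + 3 = 12  → 12 < 25, loop
  ADD #5: R2 = 12 + 3 = 15  → 15 < 25, loop
  ADD #6: R2 = 15 + 3 = 18  → 18 < 25, loop
  ADD #7: R2 = 18 + 3 = 21  → 21 < 25, loop
  ADD #8: R2 = 21 + 3 = 24  → 24 < 25, loop
  ADD #9: R2 = 24 + 3 = 27  → 27 >= 25, exit
Total ADD instructions: 9

9


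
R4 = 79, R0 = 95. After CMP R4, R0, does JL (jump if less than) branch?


Trace:
  R4 = 79, R0 = 95
  CMP R4, R0  → compares 79 vs 95
  JL checks: is 79 less than 95?
  79 < 95, so condition is true
Branch taken: Yes

Yes


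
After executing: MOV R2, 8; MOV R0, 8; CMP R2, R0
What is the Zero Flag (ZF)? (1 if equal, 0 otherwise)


Register state trace:
  MOV R2, 8  → R2 = 8
  MOV R0, 8  → R0 = 8
  CMP R2, R0  → computes 8 - 8 = 0
  Result is zero, so values are equal
ZF = 1

1


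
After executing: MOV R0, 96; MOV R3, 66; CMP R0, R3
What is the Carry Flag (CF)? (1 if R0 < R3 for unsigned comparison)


Register state trace:
  MOV R0, 96  → R0 = 96
  MOV R3, 66  → R3 = 66
  CMP R0, R3  → unsigned 96 - 66: no borrow
  96 >= 66, so CF = 0
CF = 0

0


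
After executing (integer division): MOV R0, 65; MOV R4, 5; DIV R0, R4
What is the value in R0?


Register state trace:
  MOV R0, 65  → R0 = 65
  MOV R4, 5  → R4 = 5
  DIV R0, R4  → R0 = 65 // 5 = 13
Final: R0 = 13

13


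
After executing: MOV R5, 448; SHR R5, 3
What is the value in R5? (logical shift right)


Register state trace:
  MOV R5, 448  → R5 = 448
  SHR R5, 3  → R5 = 448 >> 3 = 448 // 2^3 = 56
Final: R5 = 56

56


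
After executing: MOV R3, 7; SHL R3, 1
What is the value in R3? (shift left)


Register state trace:
  MOV R3, 7  → R3 = 7
  SHL R3, 1  → R3 = 7 << 1 = 7 * 2^1 = 14
Final: R3 = 14

14


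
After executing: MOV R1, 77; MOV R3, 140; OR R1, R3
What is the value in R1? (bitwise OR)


Register state trace:
  MOV R1, 77  → R1 = 77 (0b01001101)
  MOV R3, 140  → R3 = 140 (0b10001100)
  OR R1, R3   → R1 = 77 OR 140 = 205 (0b11001101)
Final: R1 = 205

205


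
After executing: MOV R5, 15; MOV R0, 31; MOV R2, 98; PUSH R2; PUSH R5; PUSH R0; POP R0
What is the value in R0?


Stack trace (top is rightmost):
  MOV R5, 15  → R5 = 15
  MOV R0, 31  → R0 = 31
  MOV R2, 98  → R2 = 98
  PUSH R2  → stack: [98]
  PUSH R5  → stack: [98, 15]
  PUSH R0  → stack: [98, 15, 31]
  POP R0  → R0 = 31, stack: [98, 15]
Final: R0 = 31

31


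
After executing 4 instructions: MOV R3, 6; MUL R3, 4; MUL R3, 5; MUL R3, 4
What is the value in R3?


Register state trace:
  MOV R3, 6  → R3 = 6
  MUL R3, 4  → R3 = 6 * 4 = 24
  MUL R3, 5  → R3 = 24 * 5 = 120
  MUL R3, 4  → R3 = 120 * 4 = 480
Final: R3 = 480

480


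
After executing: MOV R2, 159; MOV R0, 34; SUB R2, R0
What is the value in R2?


Register state trace:
  MOV R2, 159  → R2 = 159
  MOV R0, 34  → R0 = 34
  SUB R2, R0  → R2 = 159 - 34 = 125
Final: R2 = 125

125


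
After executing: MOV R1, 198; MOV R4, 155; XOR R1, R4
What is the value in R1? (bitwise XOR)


Register state trace:
  MOV R1, 198  → R1 = 198 (0b11000110)
  MOV R4, 155  → R4 = 155 (0b10011011)
  XOR R1, R4  → R1 = 198 XOR 155 = 93 (0b01011101)
Final: R1 = 93

93


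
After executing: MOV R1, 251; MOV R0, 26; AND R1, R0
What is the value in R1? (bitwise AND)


Register state trace:
  MOV R1, 251  → R1 = 251 (0b11111011)
  MOV R0, 26  → R0 = 26 (0b00011010)
  AND R1, R0  → R1 = 251 AND 26 = 26 (0b00011010)
Final: R1 = 26

26


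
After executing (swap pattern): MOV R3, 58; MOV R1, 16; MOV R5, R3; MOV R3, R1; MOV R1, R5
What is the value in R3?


Register state trace (swap pattern):
  MOV R3, 58  → R3 = 58
  MOV R1, 16  → R1 = 16
  MOV R5, R3  → R5 = 58  (save R3)
  MOV R3, R1  → R3 = 16  (R3 gets R1's value)
  MOV R1, R5  → R1 = 58  (R1 gets saved value)
Final: R3 = 16

16


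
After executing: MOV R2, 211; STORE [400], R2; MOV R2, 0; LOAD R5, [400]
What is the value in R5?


Register and memory trace:
  MOV R2, 211  → R2 = 211
  STORE [400], R2  → mem[400] = 211
  MOV R2, 0  → R2 = 0
  LOAD R5, [400]  → R5 = mem[400] = 211
Final: R5 = 211

211


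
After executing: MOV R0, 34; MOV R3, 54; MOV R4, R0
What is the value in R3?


Register state trace:
  MOV R0, 34  → R0 = 34
  MOV R3, 54  → R3 = 54
  MOV R4, R0  → R4 = 34
Final: R3 = 54

54


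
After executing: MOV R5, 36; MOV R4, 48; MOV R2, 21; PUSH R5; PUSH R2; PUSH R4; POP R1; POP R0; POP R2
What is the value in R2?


Stack trace (top is rightmost):
  MOV R5, 36  → R5 = 36
  MOV R4, 48  → R4 = 48
  MOV R2, 21  → R2 = 21
  PUSH R5  → stack: [36]
  PUSH R2  → stack: [36, 21]
  PUSH R4  → stack: [36, 21, 48]
  POP R1  → R1 = 48, stack: [36, 21]
  POP R0  → R0 = 21, stack: [36]
  POP R2  → R2 = 36, stack: []
Final: R2 = 36

36


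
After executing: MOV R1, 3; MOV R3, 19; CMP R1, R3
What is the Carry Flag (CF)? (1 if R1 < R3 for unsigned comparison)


Register state trace:
  MOV R1, 3  → R1 = 3
  MOV R3, 19  → R3 = 19
  CMP R1, R3  → unsigned 3 - 19: borrow occurs
  3 < 19, so CF = 1
CF = 1

1


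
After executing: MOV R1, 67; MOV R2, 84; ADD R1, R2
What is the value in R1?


Register state trace:
  MOV R1, 67  → R1 = 67
  MOV R2, 84  → R2 = 84
  ADD R1, R2  → R1 = 67 + 84 = 151
Final: R1 = 151

151


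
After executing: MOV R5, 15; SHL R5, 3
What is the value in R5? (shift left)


Register state trace:
  MOV R5, 15  → R5 = 15
  SHL R5, 3  → R5 = 15 << 3 = 15 * 2^3 = 120
Final: R5 = 120

120


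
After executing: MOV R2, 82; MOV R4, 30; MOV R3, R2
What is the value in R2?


Register state trace:
  MOV R2, 82  → R2 = 82
  MOV R4, 30  → R4 = 30
  MOV R3, R2  → R3 = 82
Final: R2 = 82

82


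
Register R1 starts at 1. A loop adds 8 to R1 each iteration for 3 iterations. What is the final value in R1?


Starting value: R1 = 1
  Iter 1: R1 = 1 + 8 = 9
  Iter 2: R1 = 9 + 8 = 17
  Iter 3: R1 = 17 + 8 = 25
Final: R1 = 25

25


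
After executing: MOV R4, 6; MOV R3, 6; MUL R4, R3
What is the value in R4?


Register state trace:
  MOV R4, 6  → R4 = 6
  MOV R3, 6  → R3 = 6
  MUL R4, R3  → R4 = 6 * 6 = 36
Final: R4 = 36

36


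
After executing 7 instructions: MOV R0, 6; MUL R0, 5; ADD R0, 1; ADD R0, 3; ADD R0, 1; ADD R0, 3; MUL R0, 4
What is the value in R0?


Register state trace:
  MOV R0, 6  → R0 = 6
  MUL R0, 5  → R0 = 6 * 5 = 30
  ADD R0, 1  → R0 = 30 + 1 = 31
  ADD R0, 3  → R0 = 31 + 3 = 34
  ADD R0, 1  → R0 = 34 + 1 = 35
  ADD R0, 3  → R0 = 35 + 3 = 38
  MUL R0, 4  → R0 = 38 * 4 = 152
Final: R0 = 152

152


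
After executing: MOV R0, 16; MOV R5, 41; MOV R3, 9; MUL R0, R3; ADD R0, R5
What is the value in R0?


Register state trace:
  MOV R0, 16  → R0 = 16
  MOV R5, 41  → R5 = 41
  MOV R3, 9  → R3 = 9
  MUL R0, R3  → R0 = 16 * 9 = 144
  ADD R0, R5  → R0 = 144 + 41 = 185
Final: R0 = 185

185


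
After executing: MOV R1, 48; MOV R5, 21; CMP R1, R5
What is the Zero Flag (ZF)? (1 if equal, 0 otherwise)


Register state trace:
  MOV R1, 48  → R1 = 48
  MOV R5, 21  → R5 = 21
  CMP R1, R5  → computes 48 - 21 = 27
  Result is nonzero, so values are not equal
ZF = 0

0


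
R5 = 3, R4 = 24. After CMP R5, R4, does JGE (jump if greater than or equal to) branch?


Trace:
  R5 = 3, R4 = 24
  CMP R5, R4  → compares 3 vs 24
  JGE checks: is 3 greater than or equal to 24?
  3 < 24, so condition is false
Branch taken: No

No


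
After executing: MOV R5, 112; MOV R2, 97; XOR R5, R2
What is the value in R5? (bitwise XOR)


Register state trace:
  MOV R5, 112  → R5 = 112 (0b01110000)
  MOV R2, 97  → R2 = 97 (0b01100001)
  XOR R5, R2  → R5 = 112 XOR 97 = 17 (0b00010001)
Final: R5 = 17

17


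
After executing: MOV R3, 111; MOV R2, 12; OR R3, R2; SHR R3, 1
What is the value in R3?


Register state trace:
  MOV R3, 111  → R3 = 111 (0b01101111)
  MOV R2, 12  → R2 = 12 (0b00001100)
  OR R3, R2  → R3 = 111 OR 12 = 111 (0b01101111)
  SHR R3, 1  → R3 = 111 >> 1 = 55
Final: R3 = 55

55


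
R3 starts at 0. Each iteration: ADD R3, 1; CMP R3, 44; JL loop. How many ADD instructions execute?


Loop trace (R3 starts at 0, target 44, step 1):
  ADD #1: R3 = 0 + 1 = 1  → 1 < 44, loop
  ADD #2: R3 = 1 + 1 = 2  → 2 < 44, loop
  ADD #3: R3 = 2 + 1 = 3  → 3 < 44, loop
  ADD #4: R3 = 3 + 1 = 4  → 4 < 44, loop
  ADD #5: R3 = 4 + 1 = 5  → 5 < 44, loop
  ADD #6: R3 = 5 + 1 = 6  → 6 < 44, loop
  ADD #7: R3 = 6 + 1 = 7  → 7 < 44, loop
  ADD #8: R3 = 7 + 1 = 8  → 8 < 44, loop
  ADD #9: R3 = 8 + 1 = 9  → 9 < 44, loop
  ADD #10: R3 = 9 + 1 = 10  → 10 < 44, loop
  ADD #11: R3 = 10 + 1 = 11  → 11 < 44, loop
  ADD #12: R3 = 11 + 1 = 12  → 12 < 44, loop
  ADD #13: R3 = 12 + 1 = 13  → 13 < 44, loop
  ADD #14: R3 = 13 + 1 = 14  → 14 < 44, loop
  ADD #15: R3 = 14 + 1 = 15  → 15 < 44, loop
  ADD #16: R3 = 15 + 1 = 16  → 16 < 44, loop
  ADD #17: R3 = 16 + 1 = 17  → 17 < 44, loop
  ADD #18: R3 = 17 + 1 = 18  → 18 < 44, loop
  ADD #19: R3 = 18 + 1 = 19  → 19 < 44, loop
  ADD #20: R3 = 19 + 1 = 20  → 20 < 44, loop
  ADD #21: R3 = 20 + 1 = 21  → 21 < 44, loop
  ADD #22: R3 = 21 + 1 = 22  → 22 < 44, loop
  ADD #23: R3 = 22 + 1 = 23  → 23 < 44, loop
  ADD #24: R3 = 23 + 1 = 24  → 24 < 44, loop
  ADD #25: R3 = 24 + 1 = 25  → 25 < 44, loop
  ADD #26: R3 = 25 + 1 = 26  → 26 < 44, loop
  ADD #27: R3 = 26 + 1 = 27  → 27 < 44, loop
  ADD #28: R3 = 27 + 1 = 28  → 28 < 44, loop
  ADD #29: R3 = 28 + 1 = 29  → 29 < 44, loop
  ADD #30: R3 = 29 + 1 = 30  → 30 < 44, loop
  ADD #31: R3 = 30 + 1 = 31  → 31 < 44, loop
  ADD #32: R3 = 31 + 1 = 32  → 32 < 44, loop
  ADD #33: R3 = 32 + 1 = 33  → 33 < 44, loop
  ADD #34: R3 = 33 + 1 = 34  → 34 < 44, loop
  ADD #35: R3 = 34 + 1 = 35  → 35 < 44, loop
  ADD #36: R3 = 35 + 1 = 36  → 36 < 44, loop
  ADD #37: R3 = 36 + 1 = 37  → 37 < 44, loop
  ADD #38: R3 = 37 + 1 = 38  → 38 < 44, loop
  ADD #39: R3 = 38 + 1 = 39  → 39 < 44, loop
  ADD #40: R3 = 39 + 1 = 40  → 40 < 44, loop
  ADD #41: R3 = 40 + 1 = 41  → 41 < 44, loop
  ADD #42: R3 = 41 + 1 = 42  → 42 < 44, loop
  ADD #43: R3 = 42 + 1 = 43  → 43 < 44, loop
  ADD #44: R3 = 43 + 1 = 44  → 44 >= 44, exit
Total ADD instructions: 44

44


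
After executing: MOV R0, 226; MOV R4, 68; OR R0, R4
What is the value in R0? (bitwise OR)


Register state trace:
  MOV R0, 226  → R0 = 226 (0b11100010)
  MOV R4, 68  → R4 = 68 (0b01000100)
  OR R0, R4   → R0 = 226 OR 68 = 230 (0b11100110)
Final: R0 = 230

230


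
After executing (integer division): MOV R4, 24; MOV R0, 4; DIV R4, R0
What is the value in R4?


Register state trace:
  MOV R4, 24  → R4 = 24
  MOV R0, 4  → R0 = 4
  DIV R4, R0  → R4 = 24 // 4 = 6
Final: R4 = 6

6


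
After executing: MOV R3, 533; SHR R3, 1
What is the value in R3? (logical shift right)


Register state trace:
  MOV R3, 533  → R3 = 533
  SHR R3, 1  → R3 = 533 >> 1 = 533 // 2^1 = 266
Final: R3 = 266

266


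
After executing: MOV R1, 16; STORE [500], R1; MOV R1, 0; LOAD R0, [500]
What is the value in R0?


Register and memory trace:
  MOV R1, 16  → R1 = 16
  STORE [500], R1  → mem[500] = 16
  MOV R1, 0  → R1 = 0
  LOAD R0, [500]  → R0 = mem[500] = 16
Final: R0 = 16

16


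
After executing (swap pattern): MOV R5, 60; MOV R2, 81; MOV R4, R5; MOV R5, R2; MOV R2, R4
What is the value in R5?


Register state trace (swap pattern):
  MOV R5, 60  → R5 = 60
  MOV R2, 81  → R2 = 81
  MOV R4, R5  → R4 = 60  (save R5)
  MOV R5, R2  → R5 = 81  (R5 gets R2's value)
  MOV R2, R4  → R2 = 60  (R2 gets saved value)
Final: R5 = 81

81


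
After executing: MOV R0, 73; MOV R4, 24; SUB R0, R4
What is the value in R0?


Register state trace:
  MOV R0, 73  → R0 = 73
  MOV R4, 24  → R4 = 24
  SUB R0, R4  → R0 = 73 - 24 = 49
Final: R0 = 49

49


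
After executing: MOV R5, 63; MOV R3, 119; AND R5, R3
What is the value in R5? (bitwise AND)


Register state trace:
  MOV R5, 63  → R5 = 63 (0b00111111)
  MOV R3, 119  → R3 = 119 (0b01110111)
  AND R5, R3  → R5 = 63 AND 119 = 55 (0b00110111)
Final: R5 = 55

55


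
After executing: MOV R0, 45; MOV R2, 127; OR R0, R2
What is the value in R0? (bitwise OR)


Register state trace:
  MOV R0, 45  → R0 = 45 (0b00101101)
  MOV R2, 127  → R2 = 127 (0b01111111)
  OR R0, R2   → R0 = 45 OR 127 = 127 (0b01111111)
Final: R0 = 127

127


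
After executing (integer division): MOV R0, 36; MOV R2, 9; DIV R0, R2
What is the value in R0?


Register state trace:
  MOV R0, 36  → R0 = 36
  MOV R2, 9  → R2 = 9
  DIV R0, R2  → R0 = 36 // 9 = 4
Final: R0 = 4

4


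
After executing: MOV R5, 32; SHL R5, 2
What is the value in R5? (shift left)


Register state trace:
  MOV R5, 32  → R5 = 32
  SHL R5, 2  → R5 = 32 << 2 = 32 * 2^2 = 128
Final: R5 = 128

128


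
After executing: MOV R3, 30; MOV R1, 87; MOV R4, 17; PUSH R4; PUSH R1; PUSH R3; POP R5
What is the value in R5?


Stack trace (top is rightmost):
  MOV R3, 30  → R3 = 30
  MOV R1, 87  → R1 = 87
  MOV R4, 17  → R4 = 17
  PUSH R4  → stack: [17]
  PUSH R1  → stack: [17, 87]
  PUSH R3  → stack: [17, 87, 30]
  POP R5  → R5 = 30, stack: [17, 87]
Final: R5 = 30

30


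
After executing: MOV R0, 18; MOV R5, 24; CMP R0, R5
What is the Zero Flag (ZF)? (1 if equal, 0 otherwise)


Register state trace:
  MOV R0, 18  → R0 = 18
  MOV R5, 24  → R5 = 24
  CMP R0, R5  → computes 18 - 24 = -6
  Result is nonzero, so values are not equal
ZF = 0

0


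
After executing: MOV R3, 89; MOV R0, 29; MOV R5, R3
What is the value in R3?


Register state trace:
  MOV R3, 89  → R3 = 89
  MOV R0, 29  → R0 = 29
  MOV R5, R3  → R5 = 89
Final: R3 = 89

89


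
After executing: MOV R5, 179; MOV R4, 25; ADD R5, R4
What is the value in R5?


Register state trace:
  MOV R5, 179  → R5 = 179
  MOV R4, 25  → R4 = 25
  ADD R5, R4  → R5 = 179 + 25 = 204
Final: R5 = 204

204


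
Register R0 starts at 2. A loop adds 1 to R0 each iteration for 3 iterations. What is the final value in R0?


Starting value: R0 = 2
  Iter 1: R0 = 2 + 1 = 3
  Iter 2: R0 = 3 + 1 = 4
  Iter 3: R0 = 4 + 1 = 5
Final: R0 = 5

5


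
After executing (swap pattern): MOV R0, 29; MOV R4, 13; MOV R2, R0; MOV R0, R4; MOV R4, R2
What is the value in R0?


Register state trace (swap pattern):
  MOV R0, 29  → R0 = 29
  MOV R4, 13  → R4 = 13
  MOV R2, R0  → R2 = 29  (save R0)
  MOV R0, R4  → R0 = 13  (R0 gets R4's value)
  MOV R4, R2  → R4 = 29  (R4 gets saved value)
Final: R0 = 13

13


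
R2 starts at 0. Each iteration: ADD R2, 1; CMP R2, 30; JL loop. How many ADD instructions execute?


Loop trace (R2 starts at 0, target 30, step 1):
  ADD #1: R2 = 0 + 1 = 1  → 1 < 30, loop
  ADD #2: R2 = 1 + 1 = 2  → 2 < 30, loop
  ADD #3: R2 = 2 + 1 = 3  → 3 < 30, loop
  ADD #4: R2 = 3 + 1 = 4  → 4 < 30, loop
  ADD #5: R2 = 4 + 1 = 5  → 5 < 30, loop
  ADD #6: R2 = 5 + 1 = 6  → 6 < 30, loop
  ADD #7: R2 = 6 + 1 = 7  → 7 < 30, loop
  ADD #8: R2 = 7 + 1 = 8  → 8 < 30, loop
  ADD #9: R2 = 8 + 1 = 9  → 9 < 30, loop
  ADD #10: R2 = 9 + 1 = 10  → 10 < 30, loop
  ADD #11: R2 = 10 + 1 = 11  → 11 < 30, loop
  ADD #12: R2 = 11 + 1 = 12  → 12 < 30, loop
  ADD #13: R2 = 12 + 1 = 13  → 13 < 30, loop
  ADD #14: R2 = 13 + 1 = 14  → 14 < 30, loop
  ADD #15: R2 = 14 + 1 = 15  → 15 < 30, loop
  ADD #16: R2 = 15 + 1 = 16  → 16 < 30, loop
  ADD #17: R2 = 16 + 1 = 17  → 17 < 30, loop
  ADD #18: R2 = 17 + 1 = 18  → 18 < 30, loop
  ADD #19: R2 = 18 + 1 = 19  → 19 < 30, loop
  ADD #20: R2 = 19 + 1 = 20  → 20 < 30, loop
  ADD #21: R2 = 20 + 1 = 21  → 21 < 30, loop
  ADD #22: R2 = 21 + 1 = 22  → 22 < 30, loop
  ADD #23: R2 = 22 + 1 = 23  → 23 < 30, loop
  ADD #24: R2 = 23 + 1 = 24  → 24 < 30, loop
  ADD #25: R2 = 24 + 1 = 25  → 25 < 30, loop
  ADD #26: R2 = 25 + 1 = 26  → 26 < 30, loop
  ADD #27: R2 = 26 + 1 = 27  → 27 < 30, loop
  ADD #28: R2 = 27 + 1 = 28  → 28 < 30, loop
  ADD #29: R2 = 28 + 1 = 29  → 29 < 30, loop
  ADD #30: R2 = 29 + 1 = 30  → 30 >= 30, exit
Total ADD instructions: 30

30


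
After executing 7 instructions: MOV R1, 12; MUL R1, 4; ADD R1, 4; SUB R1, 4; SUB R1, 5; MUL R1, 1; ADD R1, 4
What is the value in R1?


Register state trace:
  MOV R1, 12  → R1 = 12
  MUL R1, 4  → R1 = 12 * 4 = 48
  ADD R1, 4  → R1 = 48 + 4 = 52
  SUB R1, 4  → R1 = 52 - 4 = 48
  SUB R1, 5  → R1 = 48 - 5 = 43
  MUL R1, 1  → R1 = 43 * 1 = 43
  ADD R1, 4  → R1 = 43 + 4 = 47
Final: R1 = 47

47


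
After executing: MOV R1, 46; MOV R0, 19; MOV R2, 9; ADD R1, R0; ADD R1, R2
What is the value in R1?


Register state trace:
  MOV R1, 46  → R1 = 46
  MOV R0, 19  → R0 = 19
  MOV R2, 9  → R2 = 9
  ADD R1, R0  → R1 = 46 + 19 = 65
  ADD R1, R2  → R1 = 65 + 9 = 74
Final: R1 = 74

74


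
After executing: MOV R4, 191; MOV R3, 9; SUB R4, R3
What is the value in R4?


Register state trace:
  MOV R4, 191  → R4 = 191
  MOV R3, 9  → R3 = 9
  SUB R4, R3  → R4 = 191 - 9 = 182
Final: R4 = 182

182


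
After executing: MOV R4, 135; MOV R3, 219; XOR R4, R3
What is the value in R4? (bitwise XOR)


Register state trace:
  MOV R4, 135  → R4 = 135 (0b10000111)
  MOV R3, 219  → R3 = 219 (0b11011011)
  XOR R4, R3  → R4 = 135 XOR 219 = 92 (0b01011100)
Final: R4 = 92

92


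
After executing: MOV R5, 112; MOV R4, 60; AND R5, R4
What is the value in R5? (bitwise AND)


Register state trace:
  MOV R5, 112  → R5 = 112 (0b01110000)
  MOV R4, 60  → R4 = 60 (0b00111100)
  AND R5, R4  → R5 = 112 AND 60 = 48 (0b00110000)
Final: R5 = 48

48


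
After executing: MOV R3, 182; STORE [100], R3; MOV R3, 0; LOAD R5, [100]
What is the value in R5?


Register and memory trace:
  MOV R3, 182  → R3 = 182
  STORE [100], R3  → mem[100] = 182
  MOV R3, 0  → R3 = 0
  LOAD R5, [100]  → R5 = mem[100] = 182
Final: R5 = 182

182


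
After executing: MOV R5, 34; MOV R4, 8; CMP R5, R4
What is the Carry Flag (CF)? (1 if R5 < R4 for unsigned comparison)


Register state trace:
  MOV R5, 34  → R5 = 34
  MOV R4, 8  → R4 = 8
  CMP R5, R4  → unsigned 34 - 8: no borrow
  34 >= 8, so CF = 0
CF = 0

0


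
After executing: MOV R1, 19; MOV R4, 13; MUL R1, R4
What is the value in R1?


Register state trace:
  MOV R1, 19  → R1 = 19
  MOV R4, 13  → R4 = 13
  MUL R1, R4  → R1 = 19 * 13 = 247
Final: R1 = 247

247


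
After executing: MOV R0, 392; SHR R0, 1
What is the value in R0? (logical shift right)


Register state trace:
  MOV R0, 392  → R0 = 392
  SHR R0, 1  → R0 = 392 >> 1 = 392 // 2^1 = 196
Final: R0 = 196

196


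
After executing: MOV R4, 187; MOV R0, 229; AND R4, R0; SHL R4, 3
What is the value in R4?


Register state trace:
  MOV R4, 187  → R4 = 187 (0b10111011)
  MOV R0, 229  → R0 = 229 (0b11100101)
  AND R4, R0  → R4 = 187 AND 229 = 161 (0b10100001)
  SHL R4, 3  → R4 = 161 << 3 = 1288
Final: R4 = 1288

1288


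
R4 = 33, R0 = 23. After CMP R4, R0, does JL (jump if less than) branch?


Trace:
  R4 = 33, R0 = 23
  CMP R4, R0  → compares 33 vs 23
  JL checks: is 33 less than 23?
  33 > 23, so condition is false
Branch taken: No

No


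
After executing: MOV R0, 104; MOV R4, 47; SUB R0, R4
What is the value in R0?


Register state trace:
  MOV R0, 104  → R0 = 104
  MOV R4, 47  → R4 = 47
  SUB R0, R4  → R0 = 104 - 47 = 57
Final: R0 = 57

57


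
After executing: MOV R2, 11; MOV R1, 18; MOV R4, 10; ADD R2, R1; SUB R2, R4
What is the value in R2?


Register state trace:
  MOV R2, 11  → R2 = 11
  MOV R1, 18  → R1 = 18
  MOV R4, 10  → R4 = 10
  ADD R2, R1  → R2 = 11 + 18 = 29
  SUB R2, R4  → R2 = 29 - 10 = 19
Final: R2 = 19

19


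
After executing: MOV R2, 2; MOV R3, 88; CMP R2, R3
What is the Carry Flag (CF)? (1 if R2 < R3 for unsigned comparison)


Register state trace:
  MOV R2, 2  → R2 = 2
  MOV R3, 88  → R3 = 88
  CMP R2, R3  → unsigned 2 - 88: borrow occurs
  2 < 88, so CF = 1
CF = 1

1


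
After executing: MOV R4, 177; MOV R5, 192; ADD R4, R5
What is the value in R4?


Register state trace:
  MOV R4, 177  → R4 = 177
  MOV R5, 192  → R5 = 192
  ADD R4, R5  → R4 = 177 + 192 = 369
Final: R4 = 369

369


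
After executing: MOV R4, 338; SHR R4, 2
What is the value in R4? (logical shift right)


Register state trace:
  MOV R4, 338  → R4 = 338
  SHR R4, 2  → R4 = 338 >> 2 = 338 // 2^2 = 84
Final: R4 = 84

84


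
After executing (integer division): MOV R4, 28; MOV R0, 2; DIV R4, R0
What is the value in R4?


Register state trace:
  MOV R4, 28  → R4 = 28
  MOV R0, 2  → R0 = 2
  DIV R4, R0  → R4 = 28 // 2 = 14
Final: R4 = 14

14


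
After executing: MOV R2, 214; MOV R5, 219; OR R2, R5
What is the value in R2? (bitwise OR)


Register state trace:
  MOV R2, 214  → R2 = 214 (0b11010110)
  MOV R5, 219  → R5 = 219 (0b11011011)
  OR R2, R5   → R2 = 214 OR 219 = 223 (0b11011111)
Final: R2 = 223

223


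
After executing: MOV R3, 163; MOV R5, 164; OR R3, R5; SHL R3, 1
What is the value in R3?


Register state trace:
  MOV R3, 163  → R3 = 163 (0b10100011)
  MOV R5, 164  → R5 = 164 (0b10100100)
  OR R3, R5  → R3 = 163 OR 164 = 167 (0b10100111)
  SHL R3, 1  → R3 = 167 << 1 = 334
Final: R3 = 334

334


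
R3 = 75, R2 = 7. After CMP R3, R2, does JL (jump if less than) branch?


Trace:
  R3 = 75, R2 = 7
  CMP R3, R2  → compares 75 vs 7
  JL checks: is 75 less than 7?
  75 > 7, so condition is false
Branch taken: No

No


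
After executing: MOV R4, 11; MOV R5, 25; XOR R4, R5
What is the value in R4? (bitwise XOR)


Register state trace:
  MOV R4, 11  → R4 = 11 (0b00001011)
  MOV R5, 25  → R5 = 25 (0b00011001)
  XOR R4, R5  → R4 = 11 XOR 25 = 18 (0b00010010)
Final: R4 = 18

18


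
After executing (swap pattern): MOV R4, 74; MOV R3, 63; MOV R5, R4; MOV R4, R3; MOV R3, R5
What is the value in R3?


Register state trace (swap pattern):
  MOV R4, 74  → R4 = 74
  MOV R3, 63  → R3 = 63
  MOV R5, R4  → R5 = 74  (save R4)
  MOV R4, R3  → R4 = 63  (R4 gets R3's value)
  MOV R3, R5  → R3 = 74  (R3 gets saved value)
Final: R3 = 74

74


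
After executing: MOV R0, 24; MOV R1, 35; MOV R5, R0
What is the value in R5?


Register state trace:
  MOV R0, 24  → R0 = 24
  MOV R1, 35  → R1 = 35
  MOV R5, R0  → R5 = 24
Final: R5 = 24

24


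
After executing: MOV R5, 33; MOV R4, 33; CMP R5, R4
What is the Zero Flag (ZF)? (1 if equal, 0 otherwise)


Register state trace:
  MOV R5, 33  → R5 = 33
  MOV R4, 33  → R4 = 33
  CMP R5, R4  → computes 33 - 33 = 0
  Result is zero, so values are equal
ZF = 1

1


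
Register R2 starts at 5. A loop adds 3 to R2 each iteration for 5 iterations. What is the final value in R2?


Starting value: R2 = 5
  Iter 1: R2 = 5 + 3 = 8
  Iter 2: R2 = 8 + 3 = 11
  Iter 3: R2 = 11 + 3 = 14
  Iter 4: R2 = 14 + 3 = 17
  Iter 5: R2 = 17 + 3 = 20
Final: R2 = 20

20


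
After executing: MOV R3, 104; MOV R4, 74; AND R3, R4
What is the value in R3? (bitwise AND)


Register state trace:
  MOV R3, 104  → R3 = 104 (0b01101000)
  MOV R4, 74  → R4 = 74 (0b01001010)
  AND R3, R4  → R3 = 104 AND 74 = 72 (0b01001000)
Final: R3 = 72

72


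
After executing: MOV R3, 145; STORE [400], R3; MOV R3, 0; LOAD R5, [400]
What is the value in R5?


Register and memory trace:
  MOV R3, 145  → R3 = 145
  STORE [400], R3  → mem[400] = 145
  MOV R3, 0  → R3 = 0
  LOAD R5, [400]  → R5 = mem[400] = 145
Final: R5 = 145

145


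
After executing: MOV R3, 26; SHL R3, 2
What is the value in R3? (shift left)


Register state trace:
  MOV R3, 26  → R3 = 26
  SHL R3, 2  → R3 = 26 << 2 = 26 * 2^2 = 104
Final: R3 = 104

104


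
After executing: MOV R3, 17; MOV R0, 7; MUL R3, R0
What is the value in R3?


Register state trace:
  MOV R3, 17  → R3 = 17
  MOV R0, 7  → R0 = 7
  MUL R3, R0  → R3 = 17 * 7 = 119
Final: R3 = 119

119


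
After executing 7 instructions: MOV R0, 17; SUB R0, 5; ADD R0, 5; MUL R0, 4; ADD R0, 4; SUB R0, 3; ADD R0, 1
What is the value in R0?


Register state trace:
  MOV R0, 17  → R0 = 17
  SUB R0, 5  → R0 = 17 - 5 = 12
  ADD R0, 5  → R0 = 12 + 5 = 17
  MUL R0, 4  → R0 = 17 * 4 = 68
  ADD R0, 4  → R0 = 68 + 4 = 72
  SUB R0, 3  → R0 = 72 - 3 = 69
  ADD R0, 1  → R0 = 69 + 1 = 70
Final: R0 = 70

70


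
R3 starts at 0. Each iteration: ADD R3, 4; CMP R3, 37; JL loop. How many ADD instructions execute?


Loop trace (R3 starts at 0, target 37, step 4):
  ADD #1: R3 = 0 + 4 = 4  → 4 < 37, loop
  ADD #2: R3 = 4 + 4 = 8  → 8 < 37, loop
  ADD #3: R3 = 8 + 4 = 12  → 12 < 37, loop
  ADD #4: R3 = 12 + 4 = 16  → 16 < 37, loop
  ADD #5: R3 = 16 + 4 = 20  → 20 < 37, loop
  ADD #6: R3 = 20 + 4 = 24  → 24 < 37, loop
  ADD #7: R3 = 24 + 4 = 28  → 28 < 37, loop
  ADD #8: R3 = 28 + 4 = 32  → 32 < 37, loop
  ADD #9: R3 = 32 + 4 = 36  → 36 < 37, loop
  ADD #10: R3 = 36 + 4 = 40  → 40 >= 37, exit
Total ADD instructions: 10

10


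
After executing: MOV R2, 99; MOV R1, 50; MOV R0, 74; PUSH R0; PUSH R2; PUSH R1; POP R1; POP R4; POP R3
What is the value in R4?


Stack trace (top is rightmost):
  MOV R2, 99  → R2 = 99
  MOV R1, 50  → R1 = 50
  MOV R0, 74  → R0 = 74
  PUSH R0  → stack: [74]
  PUSH R2  → stack: [74, 99]
  PUSH R1  → stack: [74, 99, 50]
  POP R1  → R1 = 50, stack: [74, 99]
  POP R4  → R4 = 99, stack: [74]
  POP R3  → R3 = 74, stack: []
Final: R4 = 99

99


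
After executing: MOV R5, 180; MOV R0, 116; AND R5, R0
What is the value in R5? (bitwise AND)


Register state trace:
  MOV R5, 180  → R5 = 180 (0b10110100)
  MOV R0, 116  → R0 = 116 (0b01110100)
  AND R5, R0  → R5 = 180 AND 116 = 52 (0b00110100)
Final: R5 = 52

52


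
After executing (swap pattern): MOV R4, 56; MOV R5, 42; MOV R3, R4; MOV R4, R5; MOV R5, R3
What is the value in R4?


Register state trace (swap pattern):
  MOV R4, 56  → R4 = 56
  MOV R5, 42  → R5 = 42
  MOV R3, R4  → R3 = 56  (save R4)
  MOV R4, R5  → R4 = 42  (R4 gets R5's value)
  MOV R5, R3  → R5 = 56  (R5 gets saved value)
Final: R4 = 42

42


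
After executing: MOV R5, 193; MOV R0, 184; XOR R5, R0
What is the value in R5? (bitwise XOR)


Register state trace:
  MOV R5, 193  → R5 = 193 (0b11000001)
  MOV R0, 184  → R0 = 184 (0b10111000)
  XOR R5, R0  → R5 = 193 XOR 184 = 121 (0b01111001)
Final: R5 = 121

121


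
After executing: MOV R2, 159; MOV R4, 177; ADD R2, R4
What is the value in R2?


Register state trace:
  MOV R2, 159  → R2 = 159
  MOV R4, 177  → R4 = 177
  ADD R2, R4  → R2 = 159 + 177 = 336
Final: R2 = 336

336


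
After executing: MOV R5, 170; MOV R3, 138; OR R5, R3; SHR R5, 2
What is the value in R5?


Register state trace:
  MOV R5, 170  → R5 = 170 (0b10101010)
  MOV R3, 138  → R3 = 138 (0b10001010)
  OR R5, R3  → R5 = 170 OR 138 = 170 (0b10101010)
  SHR R5, 2  → R5 = 170 >> 2 = 42
Final: R5 = 42

42


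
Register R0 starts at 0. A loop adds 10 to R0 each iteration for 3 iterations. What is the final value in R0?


Starting value: R0 = 0
  Iter 1: R0 = 0 + 10 = 10
  Iter 2: R0 = 10 + 10 = 20
  Iter 3: R0 = 20 + 10 = 30
Final: R0 = 30

30


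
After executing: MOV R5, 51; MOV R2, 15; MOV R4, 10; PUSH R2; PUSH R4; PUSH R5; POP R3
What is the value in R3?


Stack trace (top is rightmost):
  MOV R5, 51  → R5 = 51
  MOV R2, 15  → R2 = 15
  MOV R4, 10  → R4 = 10
  PUSH R2  → stack: [15]
  PUSH R4  → stack: [15, 10]
  PUSH R5  → stack: [15, 10, 51]
  POP R3  → R3 = 51, stack: [15, 10]
Final: R3 = 51

51


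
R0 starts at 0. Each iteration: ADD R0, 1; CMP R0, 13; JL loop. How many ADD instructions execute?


Loop trace (R0 starts at 0, target 13, step 1):
  ADD #1: R0 = 0 + 1 = 1  → 1 < 13, loop
  ADD #2: R0 = 1 + 1 = 2  → 2 < 13, loop
  ADD #3: R0 = 2 + 1 = 3  → 3 < 13, loop
  ADD #4: R0 = 3 + 1 = 4  → 4 < 13, loop
  ADD #5: R0 = 4 + 1 = 5  → 5 < 13, loop
  ADD #6: R0 = 5 + 1 = 6  → 6 < 13, loop
  ADD #7: R0 = 6 + 1 = 7  → 7 < 13, loop
  ADD #8: R0 = 7 + 1 = 8  → 8 < 13, loop
  ADD #9: R0 = 8 + 1 = 9  → 9 < 13, loop
  ADD #10: R0 = 9 + 1 = 10  → 10 < 13, loop
  ADD #11: R0 = 10 + 1 = 11  → 11 < 13, loop
  ADD #12: R0 = 11 + 1 = 12  → 12 < 13, loop
  ADD #13: R0 = 12 + 1 = 13  → 13 >= 13, exit
Total ADD instructions: 13

13


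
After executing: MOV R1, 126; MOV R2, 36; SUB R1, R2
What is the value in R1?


Register state trace:
  MOV R1, 126  → R1 = 126
  MOV R2, 36  → R2 = 36
  SUB R1, R2  → R1 = 126 - 36 = 90
Final: R1 = 90

90


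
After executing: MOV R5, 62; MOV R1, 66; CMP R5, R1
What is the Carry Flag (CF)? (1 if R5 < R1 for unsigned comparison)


Register state trace:
  MOV R5, 62  → R5 = 62
  MOV R1, 66  → R1 = 66
  CMP R5, R1  → unsigned 62 - 66: borrow occurs
  62 < 66, so CF = 1
CF = 1

1


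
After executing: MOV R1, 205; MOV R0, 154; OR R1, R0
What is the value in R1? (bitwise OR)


Register state trace:
  MOV R1, 205  → R1 = 205 (0b11001101)
  MOV R0, 154  → R0 = 154 (0b10011010)
  OR R1, R0   → R1 = 205 OR 154 = 223 (0b11011111)
Final: R1 = 223

223


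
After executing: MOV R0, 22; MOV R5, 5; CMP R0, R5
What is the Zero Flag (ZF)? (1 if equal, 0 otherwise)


Register state trace:
  MOV R0, 22  → R0 = 22
  MOV R5, 5  → R5 = 5
  CMP R0, R5  → computes 22 - 5 = 17
  Result is nonzero, so values are not equal
ZF = 0

0


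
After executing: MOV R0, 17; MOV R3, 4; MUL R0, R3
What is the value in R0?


Register state trace:
  MOV R0, 17  → R0 = 17
  MOV R3, 4  → R3 = 4
  MUL R0, R3  → R0 = 17 * 4 = 68
Final: R0 = 68

68


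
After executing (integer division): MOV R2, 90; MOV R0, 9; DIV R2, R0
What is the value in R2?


Register state trace:
  MOV R2, 90  → R2 = 90
  MOV R0, 9  → R0 = 9
  DIV R2, R0  → R2 = 90 // 9 = 10
Final: R2 = 10

10


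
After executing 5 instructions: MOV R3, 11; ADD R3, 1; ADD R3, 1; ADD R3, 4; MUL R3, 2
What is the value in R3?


Register state trace:
  MOV R3, 11  → R3 = 11
  ADD R3, 1  → R3 = 11 + 1 = 12
  ADD R3, 1  → R3 = 12 + 1 = 13
  ADD R3, 4  → R3 = 13 + 4 = 17
  MUL R3, 2  → R3 = 17 * 2 = 34
Final: R3 = 34

34


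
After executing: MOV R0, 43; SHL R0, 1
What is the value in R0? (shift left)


Register state trace:
  MOV R0, 43  → R0 = 43
  SHL R0, 1  → R0 = 43 << 1 = 43 * 2^1 = 86
Final: R0 = 86

86


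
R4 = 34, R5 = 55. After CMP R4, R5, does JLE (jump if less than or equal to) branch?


Trace:
  R4 = 34, R5 = 55
  CMP R4, R5  → compares 34 vs 55
  JLE checks: is 34 less than or equal to 55?
  34 < 55, so condition is true
Branch taken: Yes

Yes


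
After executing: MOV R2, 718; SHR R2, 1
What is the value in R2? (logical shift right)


Register state trace:
  MOV R2, 718  → R2 = 718
  SHR R2, 1  → R2 = 718 >> 1 = 718 // 2^1 = 359
Final: R2 = 359

359


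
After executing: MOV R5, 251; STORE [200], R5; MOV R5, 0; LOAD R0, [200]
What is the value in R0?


Register and memory trace:
  MOV R5, 251  → R5 = 251
  STORE [200], R5  → mem[200] = 251
  MOV R5, 0  → R5 = 0
  LOAD R0, [200]  → R0 = mem[200] = 251
Final: R0 = 251

251


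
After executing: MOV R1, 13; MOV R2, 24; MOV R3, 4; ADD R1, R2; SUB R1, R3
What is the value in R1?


Register state trace:
  MOV R1, 13  → R1 = 13
  MOV R2, 24  → R2 = 24
  MOV R3, 4  → R3 = 4
  ADD R1, R2  → R1 = 13 + 24 = 37
  SUB R1, R3  → R1 = 37 - 4 = 33
Final: R1 = 33

33


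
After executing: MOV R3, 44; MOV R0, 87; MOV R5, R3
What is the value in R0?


Register state trace:
  MOV R3, 44  → R3 = 44
  MOV R0, 87  → R0 = 87
  MOV R5, R3  → R5 = 44
Final: R0 = 87

87


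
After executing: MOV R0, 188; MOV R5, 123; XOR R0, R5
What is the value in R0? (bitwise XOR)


Register state trace:
  MOV R0, 188  → R0 = 188 (0b10111100)
  MOV R5, 123  → R5 = 123 (0b01111011)
  XOR R0, R5  → R0 = 188 XOR 123 = 199 (0b11000111)
Final: R0 = 199

199


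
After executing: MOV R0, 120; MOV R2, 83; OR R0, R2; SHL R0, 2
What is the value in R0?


Register state trace:
  MOV R0, 120  → R0 = 120 (0b01111000)
  MOV R2, 83  → R2 = 83 (0b01010011)
  OR R0, R2  → R0 = 120 OR 83 = 123 (0b01111011)
  SHL R0, 2  → R0 = 123 << 2 = 492
Final: R0 = 492

492


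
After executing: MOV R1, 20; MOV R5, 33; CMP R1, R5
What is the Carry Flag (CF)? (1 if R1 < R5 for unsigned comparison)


Register state trace:
  MOV R1, 20  → R1 = 20
  MOV R5, 33  → R5 = 33
  CMP R1, R5  → unsigned 20 - 33: borrow occurs
  20 < 33, so CF = 1
CF = 1

1


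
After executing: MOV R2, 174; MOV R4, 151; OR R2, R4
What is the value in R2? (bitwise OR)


Register state trace:
  MOV R2, 174  → R2 = 174 (0b10101110)
  MOV R4, 151  → R4 = 151 (0b10010111)
  OR R2, R4   → R2 = 174 OR 151 = 191 (0b10111111)
Final: R2 = 191

191


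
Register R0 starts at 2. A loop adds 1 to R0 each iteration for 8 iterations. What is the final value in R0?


Starting value: R0 = 2
  Iter 1: R0 = 2 + 1 = 3
  Iter 2: R0 = 3 + 1 = 4
  Iter 3: R0 = 4 + 1 = 5
  Iter 4: R0 = 5 + 1 = 6
  Iter 5: R0 = 6 + 1 = 7
  Iter 6: R0 = 7 + 1 = 8
  Iter 7: R0 = 8 + 1 = 9
  Iter 8: R0 = 9 + 1 = 10
Final: R0 = 10

10


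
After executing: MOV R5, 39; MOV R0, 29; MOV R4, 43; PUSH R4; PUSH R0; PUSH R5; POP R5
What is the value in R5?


Stack trace (top is rightmost):
  MOV R5, 39  → R5 = 39
  MOV R0, 29  → R0 = 29
  MOV R4, 43  → R4 = 43
  PUSH R4  → stack: [43]
  PUSH R0  → stack: [43, 29]
  PUSH R5  → stack: [43, 29, 39]
  POP R5  → R5 = 39, stack: [43, 29]
Final: R5 = 39

39


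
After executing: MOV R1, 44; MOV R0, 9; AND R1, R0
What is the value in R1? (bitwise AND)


Register state trace:
  MOV R1, 44  → R1 = 44 (0b00101100)
  MOV R0, 9  → R0 = 9 (0b00001001)
  AND R1, R0  → R1 = 44 AND 9 = 8 (0b00001000)
Final: R1 = 8

8


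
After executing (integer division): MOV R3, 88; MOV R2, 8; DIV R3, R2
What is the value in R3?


Register state trace:
  MOV R3, 88  → R3 = 88
  MOV R2, 8  → R2 = 8
  DIV R3, R2  → R3 = 88 // 8 = 11
Final: R3 = 11

11


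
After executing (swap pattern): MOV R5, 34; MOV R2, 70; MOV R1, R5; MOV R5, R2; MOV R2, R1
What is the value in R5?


Register state trace (swap pattern):
  MOV R5, 34  → R5 = 34
  MOV R2, 70  → R2 = 70
  MOV R1, R5  → R1 = 34  (save R5)
  MOV R5, R2  → R5 = 70  (R5 gets R2's value)
  MOV R2, R1  → R2 = 34  (R2 gets saved value)
Final: R5 = 70

70
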